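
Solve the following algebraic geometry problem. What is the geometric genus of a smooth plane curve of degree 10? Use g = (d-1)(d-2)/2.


Using the genus formula for smooth plane curves:
g = (d-1)(d-2)/2
g = (10-1)(10-2)/2
g = 9*8/2
g = 72/2 = 36

36


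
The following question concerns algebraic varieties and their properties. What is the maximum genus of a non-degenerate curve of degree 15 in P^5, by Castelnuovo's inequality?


Castelnuovo's bound: write d - 1 = m(r-1) + epsilon with 0 <= epsilon < r-1.
d - 1 = 15 - 1 = 14
r - 1 = 5 - 1 = 4
14 = 3*4 + 2, so m = 3, epsilon = 2
pi(d, r) = m(m-1)(r-1)/2 + m*epsilon
= 3*2*4/2 + 3*2
= 24/2 + 6
= 12 + 6 = 18

18


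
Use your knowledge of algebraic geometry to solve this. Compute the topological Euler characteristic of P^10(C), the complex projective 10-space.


The complex projective space P^10 has one cell in each even real dimension 0, 2, ..., 20.
The cohomology groups are H^{2k}(P^10) = Z for k = 0,...,10, and 0 otherwise.
Euler characteristic = sum of Betti numbers = 1 per even-dimensional cohomology group.
chi(P^10) = 10 + 1 = 11

11


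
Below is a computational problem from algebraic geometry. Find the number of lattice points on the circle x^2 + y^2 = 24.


Systematically check integer values of x where x^2 <= 24.
For each valid x, check if 24 - x^2 is a perfect square.
Total integer solutions found: 0

0


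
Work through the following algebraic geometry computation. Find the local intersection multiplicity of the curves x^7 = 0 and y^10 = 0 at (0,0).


The intersection multiplicity of V(x^a) and V(y^b) at the origin is:
I(O; V(x^7), V(y^10)) = dim_k(k[x,y]/(x^7, y^10))
A basis for k[x,y]/(x^7, y^10) is the set of monomials x^i * y^j
where 0 <= i < 7 and 0 <= j < 10.
The number of such monomials is 7 * 10 = 70

70


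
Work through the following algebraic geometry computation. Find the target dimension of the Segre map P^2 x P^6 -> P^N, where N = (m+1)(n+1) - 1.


The Segre embedding maps P^m x P^n into P^N via
all products of coordinates from each factor.
N = (m+1)(n+1) - 1
N = (2+1)(6+1) - 1
N = 3*7 - 1
N = 21 - 1 = 20

20


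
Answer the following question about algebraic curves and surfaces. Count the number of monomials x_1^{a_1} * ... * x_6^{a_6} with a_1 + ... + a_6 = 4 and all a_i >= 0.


The number of degree-4 monomials in 6 variables is C(d+n-1, n-1).
= C(4+6-1, 6-1) = C(9, 5)
= 126

126


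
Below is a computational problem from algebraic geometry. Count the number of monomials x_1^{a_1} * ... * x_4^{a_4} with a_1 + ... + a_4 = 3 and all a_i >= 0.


The number of degree-3 monomials in 4 variables is C(d+n-1, n-1).
= C(3+4-1, 4-1) = C(6, 3)
= 20

20


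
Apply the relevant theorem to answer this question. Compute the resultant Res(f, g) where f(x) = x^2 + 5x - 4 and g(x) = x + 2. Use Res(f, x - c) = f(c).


For Res(f, x - c), we evaluate f at x = c.
f(-2) = (-2)^2 + 5*(-2) - 4
= 4 - 10 - 4
= -6 - 4 = -10
Res(f, g) = -10

-10


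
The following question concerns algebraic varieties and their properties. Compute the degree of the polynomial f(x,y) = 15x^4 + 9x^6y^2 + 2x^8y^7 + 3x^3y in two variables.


Examine each term for its total degree (sum of exponents).
  Term '15x^4' has total degree 4+0 = 4.
  Term '9x^6y^2' has total degree 6+2 = 8.
  Term '2x^8y^7' has total degree 8+7 = 15.
  Term '3x^3y' has total degree 3+1 = 4.
The maximum total degree among all terms is 15.

15


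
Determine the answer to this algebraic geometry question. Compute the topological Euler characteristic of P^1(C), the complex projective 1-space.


The complex projective space P^1 has one cell in each even real dimension 0, 2, ..., 2.
The cohomology groups are H^{2k}(P^1) = Z for k = 0,...,1, and 0 otherwise.
Euler characteristic = sum of Betti numbers = 1 per even-dimensional cohomology group.
chi(P^1) = 1 + 1 = 2

2


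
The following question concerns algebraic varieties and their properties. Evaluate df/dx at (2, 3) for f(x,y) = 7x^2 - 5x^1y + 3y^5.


df/dx = 2*7*x^1 + 1*(-5)*x^0*y
At (2,3): 2*7*2^1 + 1*(-5)*2^0*3
= 28 - 15
= 13

13


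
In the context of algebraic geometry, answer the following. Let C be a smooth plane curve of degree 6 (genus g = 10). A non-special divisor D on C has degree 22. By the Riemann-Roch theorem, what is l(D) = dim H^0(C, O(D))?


First, compute the genus of a smooth plane curve of degree 6:
g = (d-1)(d-2)/2 = (6-1)(6-2)/2 = 10
For a non-special divisor D (i.e., h^1(D) = 0), Riemann-Roch gives:
l(D) = deg(D) - g + 1
Since deg(D) = 22 >= 2g - 1 = 19, D is non-special.
l(D) = 22 - 10 + 1 = 13

13


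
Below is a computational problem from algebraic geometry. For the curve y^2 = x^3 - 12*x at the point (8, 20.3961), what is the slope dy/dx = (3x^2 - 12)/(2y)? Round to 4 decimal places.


Using implicit differentiation of y^2 = x^3 - 12*x:
2y * dy/dx = 3x^2 - 12
dy/dx = (3x^2 - 12)/(2y)
Numerator: 3*8^2 - 12 = 180
Denominator: 2*20.3961 = 40.7922
dy/dx = 180/40.7922 = 4.4126

4.4126


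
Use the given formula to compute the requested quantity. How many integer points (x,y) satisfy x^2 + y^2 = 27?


Systematically check integer values of x where x^2 <= 27.
For each valid x, check if 27 - x^2 is a perfect square.
Total integer solutions found: 0

0


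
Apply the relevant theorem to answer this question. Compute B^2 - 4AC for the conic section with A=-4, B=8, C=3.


The discriminant of a conic Ax^2 + Bxy + Cy^2 + ... = 0 is B^2 - 4AC.
B^2 = 8^2 = 64
4AC = 4*(-4)*3 = -48
Discriminant = 64 + 48 = 112

112


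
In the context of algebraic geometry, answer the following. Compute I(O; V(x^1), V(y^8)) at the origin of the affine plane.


The intersection multiplicity of V(x^a) and V(y^b) at the origin is:
I(O; V(x^1), V(y^8)) = dim_k(k[x,y]/(x^1, y^8))
A basis for k[x,y]/(x^1, y^8) is the set of monomials x^i * y^j
where 0 <= i < 1 and 0 <= j < 8.
The number of such monomials is 1 * 8 = 8

8


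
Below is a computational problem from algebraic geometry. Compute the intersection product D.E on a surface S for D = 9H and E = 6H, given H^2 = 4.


Using bilinearity of the intersection pairing on a surface S:
(aH).(bH) = ab * (H.H)
We have H^2 = 4.
D.E = (9H).(6H) = 9*6*4
= 54*4
= 216

216


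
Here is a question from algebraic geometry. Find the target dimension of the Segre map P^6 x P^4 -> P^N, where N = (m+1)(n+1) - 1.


The Segre embedding maps P^m x P^n into P^N via
all products of coordinates from each factor.
N = (m+1)(n+1) - 1
N = (6+1)(4+1) - 1
N = 7*5 - 1
N = 35 - 1 = 34

34


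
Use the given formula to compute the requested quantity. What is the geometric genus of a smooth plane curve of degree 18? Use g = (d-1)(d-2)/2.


Using the genus formula for smooth plane curves:
g = (d-1)(d-2)/2
g = (18-1)(18-2)/2
g = 17*16/2
g = 272/2 = 136

136


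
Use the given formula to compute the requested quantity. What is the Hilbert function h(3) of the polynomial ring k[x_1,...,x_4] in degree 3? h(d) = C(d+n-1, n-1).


The Hilbert function for the polynomial ring in 4 variables is:
h(d) = C(d+n-1, n-1)
h(3) = C(3+4-1, 4-1) = C(6, 3)
= 6! / (3! * 3!)
= 20

20


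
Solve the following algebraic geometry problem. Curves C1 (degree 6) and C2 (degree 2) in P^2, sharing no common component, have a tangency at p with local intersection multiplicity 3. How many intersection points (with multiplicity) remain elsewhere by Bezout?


By Bezout's theorem, the total intersection number is d1 * d2.
Total = 6 * 2 = 12
Intersection multiplicity at p = 3
Remaining intersections = 12 - 3 = 9

9


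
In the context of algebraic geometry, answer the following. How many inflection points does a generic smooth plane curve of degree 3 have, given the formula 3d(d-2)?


For a general smooth plane curve C of degree d, the inflection points are
the intersection of C with its Hessian curve, which has degree 3(d-2).
By Bezout, the total intersection number is d * 3(d-2) = 3 * 3 = 9.
For a general curve every flex is ordinary, so each contributes
multiplicity 1 to C·Hess(C), and the number of distinct inflection
points is 3d(d-2).
Inflection points = 3*3*(3-2) = 3*3*1 = 9

9


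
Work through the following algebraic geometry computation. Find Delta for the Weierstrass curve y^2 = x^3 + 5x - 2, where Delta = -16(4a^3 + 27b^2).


Compute each component:
4a^3 = 4*5^3 = 4*125 = 500
27b^2 = 27*(-2)^2 = 27*4 = 108
4a^3 + 27b^2 = 500 + 108 = 608
Delta = -16*608 = -9728

-9728


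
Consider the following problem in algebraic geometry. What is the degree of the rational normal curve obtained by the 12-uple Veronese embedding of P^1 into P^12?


The rational normal curve in P^12 is the image of P^1 under the 12-uple Veronese.
A general hyperplane in P^12 pulls back to a degree-12 form on P^1, which has 12 zeros,
so the curve meets a general hyperplane in 12 points. Degree = 12.

12


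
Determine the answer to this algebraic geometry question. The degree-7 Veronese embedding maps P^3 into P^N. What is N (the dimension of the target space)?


The Veronese embedding v_d: P^n -> P^N maps each point to all
degree-d monomials in n+1 homogeneous coordinates.
N = C(n+d, d) - 1
N = C(3+7, 7) - 1
N = C(10, 7) - 1
C(10, 7) = 120
N = 120 - 1 = 119

119


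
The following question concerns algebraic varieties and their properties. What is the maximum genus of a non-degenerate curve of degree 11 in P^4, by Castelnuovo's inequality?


Castelnuovo's bound: write d - 1 = m(r-1) + epsilon with 0 <= epsilon < r-1.
d - 1 = 11 - 1 = 10
r - 1 = 4 - 1 = 3
10 = 3*3 + 1, so m = 3, epsilon = 1
pi(d, r) = m(m-1)(r-1)/2 + m*epsilon
= 3*2*3/2 + 3*1
= 18/2 + 3
= 9 + 3 = 12

12


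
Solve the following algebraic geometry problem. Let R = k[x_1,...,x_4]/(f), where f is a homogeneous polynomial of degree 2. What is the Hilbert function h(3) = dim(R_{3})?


For R = k[x_1,...,x_n]/(f) with f homogeneous of degree e:
The Hilbert series is (1 - t^e)/(1 - t)^n.
So h(d) = C(d+n-1, n-1) - C(d-e+n-1, n-1) for d >= e.
With n=4, e=2, d=3:
C(3+4-1, 4-1) = C(6, 3) = 20
C(3-2+4-1, 4-1) = C(4, 3) = 4
h(3) = 20 - 4 = 16

16


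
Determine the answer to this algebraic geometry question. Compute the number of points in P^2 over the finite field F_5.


P^2(F_5) has (q^(n+1) - 1)/(q - 1) points.
= 5^2 + 5^1 + 5^0
= 25 + 5 + 1
= 31

31


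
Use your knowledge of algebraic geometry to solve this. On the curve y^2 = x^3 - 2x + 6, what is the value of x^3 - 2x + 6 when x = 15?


Compute x^3 - 2x + 6 at x = 15:
x^3 = 15^3 = 3375
(-2)*x = (-2)*15 = -30
Sum: 3375 - 30 + 6 = 3351

3351


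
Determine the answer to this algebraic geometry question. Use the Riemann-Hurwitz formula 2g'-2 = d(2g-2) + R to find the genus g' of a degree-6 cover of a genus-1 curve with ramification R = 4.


Riemann-Hurwitz formula: 2g' - 2 = d(2g - 2) + R
Given: d = 6, g = 1, R = 4
2g' - 2 = 6*(2*1 - 2) + 4
2g' - 2 = 6*0 + 4
2g' - 2 = 0 + 4 = 4
2g' = 6
g' = 3

3


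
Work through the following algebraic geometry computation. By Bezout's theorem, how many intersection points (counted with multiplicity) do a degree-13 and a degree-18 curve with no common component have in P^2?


Bezout's theorem states the intersection count equals the product of degrees.
Intersection count = 13 * 18 = 234

234


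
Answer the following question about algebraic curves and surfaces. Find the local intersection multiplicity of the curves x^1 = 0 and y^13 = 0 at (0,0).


The intersection multiplicity of V(x^a) and V(y^b) at the origin is:
I(O; V(x^1), V(y^13)) = dim_k(k[x,y]/(x^1, y^13))
A basis for k[x,y]/(x^1, y^13) is the set of monomials x^i * y^j
where 0 <= i < 1 and 0 <= j < 13.
The number of such monomials is 1 * 13 = 13

13


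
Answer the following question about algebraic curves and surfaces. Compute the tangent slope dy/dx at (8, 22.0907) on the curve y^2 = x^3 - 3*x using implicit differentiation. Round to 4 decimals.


Using implicit differentiation of y^2 = x^3 - 3*x:
2y * dy/dx = 3x^2 - 3
dy/dx = (3x^2 - 3)/(2y)
Numerator: 3*8^2 - 3 = 189
Denominator: 2*22.0907 = 44.1814
dy/dx = 189/44.1814 = 4.2778

4.2778


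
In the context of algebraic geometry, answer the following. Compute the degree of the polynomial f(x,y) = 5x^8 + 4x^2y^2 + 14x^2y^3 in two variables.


Examine each term for its total degree (sum of exponents).
  Term '5x^8' has total degree 8+0 = 8.
  Term '4x^2y^2' has total degree 2+2 = 4.
  Term '14x^2y^3' has total degree 2+3 = 5.
The maximum total degree among all terms is 8.

8


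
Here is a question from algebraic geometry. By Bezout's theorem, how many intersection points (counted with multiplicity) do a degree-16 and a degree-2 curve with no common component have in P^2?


Bezout's theorem states the intersection count equals the product of degrees.
Intersection count = 16 * 2 = 32

32


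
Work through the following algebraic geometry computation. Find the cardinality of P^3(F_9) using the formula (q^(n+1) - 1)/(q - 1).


P^3(F_9) has (q^(n+1) - 1)/(q - 1) points.
= 9^3 + 9^2 + 9^1 + 9^0
= 729 + 81 + 9 + 1
= 820

820


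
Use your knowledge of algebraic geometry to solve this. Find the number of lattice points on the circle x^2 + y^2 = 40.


Systematically check integer values of x where x^2 <= 40.
For each valid x, check if 40 - x^2 is a perfect square.
x=2: 40 - 4 = 36, sqrt = 6 (valid)
x=6: 40 - 36 = 4, sqrt = 2 (valid)
Total integer solutions found: 8

8


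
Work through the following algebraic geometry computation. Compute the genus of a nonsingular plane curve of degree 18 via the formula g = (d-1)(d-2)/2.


Using the genus formula for smooth plane curves:
g = (d-1)(d-2)/2
g = (18-1)(18-2)/2
g = 17*16/2
g = 272/2 = 136

136


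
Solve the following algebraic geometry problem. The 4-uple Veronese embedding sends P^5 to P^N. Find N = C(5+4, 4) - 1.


The Veronese embedding v_d: P^n -> P^N maps each point to all
degree-d monomials in n+1 homogeneous coordinates.
N = C(n+d, d) - 1
N = C(5+4, 4) - 1
N = C(9, 4) - 1
C(9, 4) = 126
N = 126 - 1 = 125

125


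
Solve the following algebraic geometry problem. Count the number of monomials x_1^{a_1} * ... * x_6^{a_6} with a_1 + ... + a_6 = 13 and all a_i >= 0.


The number of degree-13 monomials in 6 variables is C(d+n-1, n-1).
= C(13+6-1, 6-1) = C(18, 5)
= 8568

8568


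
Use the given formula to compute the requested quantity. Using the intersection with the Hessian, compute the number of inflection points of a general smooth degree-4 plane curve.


For a general smooth plane curve C of degree d, the inflection points are
the intersection of C with its Hessian curve, which has degree 3(d-2).
By Bezout, the total intersection number is d * 3(d-2) = 4 * 6 = 24.
For a general curve every flex is ordinary, so each contributes
multiplicity 1 to C·Hess(C), and the number of distinct inflection
points is 3d(d-2).
Inflection points = 3*4*(4-2) = 3*4*2 = 24

24


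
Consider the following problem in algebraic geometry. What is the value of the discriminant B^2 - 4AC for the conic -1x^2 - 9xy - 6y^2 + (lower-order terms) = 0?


The discriminant of a conic Ax^2 + Bxy + Cy^2 + ... = 0 is B^2 - 4AC.
B^2 = (-9)^2 = 81
4AC = 4*(-1)*(-6) = 24
Discriminant = 81 - 24 = 57

57


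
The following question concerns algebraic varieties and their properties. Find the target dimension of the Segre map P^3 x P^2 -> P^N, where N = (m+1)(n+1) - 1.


The Segre embedding maps P^m x P^n into P^N via
all products of coordinates from each factor.
N = (m+1)(n+1) - 1
N = (3+1)(2+1) - 1
N = 4*3 - 1
N = 12 - 1 = 11

11


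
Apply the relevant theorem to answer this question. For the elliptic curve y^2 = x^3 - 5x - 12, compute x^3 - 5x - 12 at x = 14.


Compute x^3 - 5x - 12 at x = 14:
x^3 = 14^3 = 2744
(-5)*x = (-5)*14 = -70
Sum: 2744 - 70 - 12 = 2662

2662


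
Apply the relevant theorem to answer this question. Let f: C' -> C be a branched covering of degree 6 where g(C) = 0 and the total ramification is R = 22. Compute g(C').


Riemann-Hurwitz formula: 2g' - 2 = d(2g - 2) + R
Given: d = 6, g = 0, R = 22
2g' - 2 = 6*(2*0 - 2) + 22
2g' - 2 = 6*(-2) + 22
2g' - 2 = -12 + 22 = 10
2g' = 12
g' = 6

6


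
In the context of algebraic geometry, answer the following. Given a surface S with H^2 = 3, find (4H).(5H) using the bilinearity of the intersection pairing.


Using bilinearity of the intersection pairing on a surface S:
(aH).(bH) = ab * (H.H)
We have H^2 = 3.
D.E = (4H).(5H) = 4*5*3
= 20*3
= 60

60


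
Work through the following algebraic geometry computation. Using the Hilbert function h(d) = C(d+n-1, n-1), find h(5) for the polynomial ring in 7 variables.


The Hilbert function for the polynomial ring in 7 variables is:
h(d) = C(d+n-1, n-1)
h(5) = C(5+7-1, 7-1) = C(11, 6)
= 11! / (6! * 5!)
= 462

462


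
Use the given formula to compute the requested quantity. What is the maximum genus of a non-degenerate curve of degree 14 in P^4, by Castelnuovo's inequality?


Castelnuovo's bound: write d - 1 = m(r-1) + epsilon with 0 <= epsilon < r-1.
d - 1 = 14 - 1 = 13
r - 1 = 4 - 1 = 3
13 = 4*3 + 1, so m = 4, epsilon = 1
pi(d, r) = m(m-1)(r-1)/2 + m*epsilon
= 4*3*3/2 + 4*1
= 36/2 + 4
= 18 + 4 = 22

22


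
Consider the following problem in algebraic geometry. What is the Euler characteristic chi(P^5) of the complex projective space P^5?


The complex projective space P^5 has one cell in each even real dimension 0, 2, ..., 10.
The cohomology groups are H^{2k}(P^5) = Z for k = 0,...,5, and 0 otherwise.
Euler characteristic = sum of Betti numbers = 1 per even-dimensional cohomology group.
chi(P^5) = 5 + 1 = 6

6


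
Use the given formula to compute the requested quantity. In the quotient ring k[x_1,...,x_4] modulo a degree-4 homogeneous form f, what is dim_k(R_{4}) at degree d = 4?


For R = k[x_1,...,x_n]/(f) with f homogeneous of degree e:
The Hilbert series is (1 - t^e)/(1 - t)^n.
So h(d) = C(d+n-1, n-1) - C(d-e+n-1, n-1) for d >= e.
With n=4, e=4, d=4:
C(4+4-1, 4-1) = C(7, 3) = 35
C(4-4+4-1, 4-1) = C(3, 3) = 1
h(4) = 35 - 1 = 34

34


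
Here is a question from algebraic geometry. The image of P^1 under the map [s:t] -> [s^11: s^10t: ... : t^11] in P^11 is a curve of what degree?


The rational normal curve in P^11 is the image of P^1 under the 11-uple Veronese.
A general hyperplane in P^11 pulls back to a degree-11 form on P^1, which has 11 zeros,
so the curve meets a general hyperplane in 11 points. Degree = 11.

11


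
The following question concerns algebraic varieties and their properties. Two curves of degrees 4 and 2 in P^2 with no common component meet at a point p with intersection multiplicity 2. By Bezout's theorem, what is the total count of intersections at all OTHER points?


By Bezout's theorem, the total intersection number is d1 * d2.
Total = 4 * 2 = 8
Intersection multiplicity at p = 2
Remaining intersections = 8 - 2 = 6

6


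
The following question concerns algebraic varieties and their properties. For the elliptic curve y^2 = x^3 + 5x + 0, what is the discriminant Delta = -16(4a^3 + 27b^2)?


Compute each component:
4a^3 = 4*5^3 = 4*125 = 500
27b^2 = 27*0^2 = 27*0 = 0
4a^3 + 27b^2 = 500 + 0 = 500
Delta = -16*500 = -8000

-8000


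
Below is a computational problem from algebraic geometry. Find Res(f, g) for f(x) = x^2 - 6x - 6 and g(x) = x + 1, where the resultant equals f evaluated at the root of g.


For Res(f, x - c), we evaluate f at x = c.
f(-1) = (-1)^2 - 6*(-1) - 6
= 1 + 6 - 6
= 7 - 6 = 1
Res(f, g) = 1

1


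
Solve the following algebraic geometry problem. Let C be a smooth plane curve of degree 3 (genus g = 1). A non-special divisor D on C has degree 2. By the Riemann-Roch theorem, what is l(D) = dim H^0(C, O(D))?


First, compute the genus of a smooth plane curve of degree 3:
g = (d-1)(d-2)/2 = (3-1)(3-2)/2 = 1
For a non-special divisor D (i.e., h^1(D) = 0), Riemann-Roch gives:
l(D) = deg(D) - g + 1
Since deg(D) = 2 >= 2g - 1 = 1, D is non-special.
l(D) = 2 - 1 + 1 = 2

2


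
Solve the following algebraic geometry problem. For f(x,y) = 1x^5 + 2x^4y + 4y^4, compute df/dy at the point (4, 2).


df/dy = 2*x^4 + 4*4*y^3
At (4,2): 2*4^4 + 4*4*2^3
= 512 + 128
= 640

640


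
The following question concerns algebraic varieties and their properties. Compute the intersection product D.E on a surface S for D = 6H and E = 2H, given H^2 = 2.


Using bilinearity of the intersection pairing on a surface S:
(aH).(bH) = ab * (H.H)
We have H^2 = 2.
D.E = (6H).(2H) = 6*2*2
= 12*2
= 24

24


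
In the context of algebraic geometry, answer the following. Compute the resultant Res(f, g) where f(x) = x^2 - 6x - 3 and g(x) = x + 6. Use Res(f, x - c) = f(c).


For Res(f, x - c), we evaluate f at x = c.
f(-6) = (-6)^2 - 6*(-6) - 3
= 36 + 36 - 3
= 72 - 3 = 69
Res(f, g) = 69

69


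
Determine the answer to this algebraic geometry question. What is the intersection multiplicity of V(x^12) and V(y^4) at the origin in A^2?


The intersection multiplicity of V(x^a) and V(y^b) at the origin is:
I(O; V(x^12), V(y^4)) = dim_k(k[x,y]/(x^12, y^4))
A basis for k[x,y]/(x^12, y^4) is the set of monomials x^i * y^j
where 0 <= i < 12 and 0 <= j < 4.
The number of such monomials is 12 * 4 = 48

48


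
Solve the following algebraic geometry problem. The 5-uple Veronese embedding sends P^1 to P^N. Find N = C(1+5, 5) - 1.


The Veronese embedding v_d: P^n -> P^N maps each point to all
degree-d monomials in n+1 homogeneous coordinates.
N = C(n+d, d) - 1
N = C(1+5, 5) - 1
N = C(6, 5) - 1
C(6, 5) = 6
N = 6 - 1 = 5

5


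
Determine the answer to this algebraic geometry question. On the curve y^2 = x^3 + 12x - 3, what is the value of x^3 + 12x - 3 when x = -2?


Compute x^3 + 12x - 3 at x = -2:
x^3 = (-2)^3 = -8
12*x = 12*(-2) = -24
Sum: -8 - 24 - 3 = -35

-35


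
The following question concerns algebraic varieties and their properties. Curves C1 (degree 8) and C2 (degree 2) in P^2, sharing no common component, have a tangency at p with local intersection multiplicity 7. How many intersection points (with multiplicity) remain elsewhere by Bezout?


By Bezout's theorem, the total intersection number is d1 * d2.
Total = 8 * 2 = 16
Intersection multiplicity at p = 7
Remaining intersections = 16 - 7 = 9

9


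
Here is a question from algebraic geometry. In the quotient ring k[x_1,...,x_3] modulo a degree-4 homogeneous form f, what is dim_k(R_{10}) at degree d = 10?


For R = k[x_1,...,x_n]/(f) with f homogeneous of degree e:
The Hilbert series is (1 - t^e)/(1 - t)^n.
So h(d) = C(d+n-1, n-1) - C(d-e+n-1, n-1) for d >= e.
With n=3, e=4, d=10:
C(10+3-1, 3-1) = C(12, 2) = 66
C(10-4+3-1, 3-1) = C(8, 2) = 28
h(10) = 66 - 28 = 38

38


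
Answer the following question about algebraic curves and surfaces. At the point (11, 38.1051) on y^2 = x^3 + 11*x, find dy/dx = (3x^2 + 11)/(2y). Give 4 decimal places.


Using implicit differentiation of y^2 = x^3 + 11*x:
2y * dy/dx = 3x^2 + 11
dy/dx = (3x^2 + 11)/(2y)
Numerator: 3*11^2 + 11 = 374
Denominator: 2*38.1051 = 76.2102
dy/dx = 374/76.2102 = 4.9075

4.9075


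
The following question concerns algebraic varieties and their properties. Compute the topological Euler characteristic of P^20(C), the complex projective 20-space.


The complex projective space P^20 has one cell in each even real dimension 0, 2, ..., 40.
The cohomology groups are H^{2k}(P^20) = Z for k = 0,...,20, and 0 otherwise.
Euler characteristic = sum of Betti numbers = 1 per even-dimensional cohomology group.
chi(P^20) = 20 + 1 = 21

21


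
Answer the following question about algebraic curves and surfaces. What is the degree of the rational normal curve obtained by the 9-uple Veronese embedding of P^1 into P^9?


The rational normal curve in P^9 is the image of P^1 under the 9-uple Veronese.
A general hyperplane in P^9 pulls back to a degree-9 form on P^1, which has 9 zeros,
so the curve meets a general hyperplane in 9 points. Degree = 9.

9


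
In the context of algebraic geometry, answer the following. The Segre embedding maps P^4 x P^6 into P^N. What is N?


The Segre embedding maps P^m x P^n into P^N via
all products of coordinates from each factor.
N = (m+1)(n+1) - 1
N = (4+1)(6+1) - 1
N = 5*7 - 1
N = 35 - 1 = 34

34


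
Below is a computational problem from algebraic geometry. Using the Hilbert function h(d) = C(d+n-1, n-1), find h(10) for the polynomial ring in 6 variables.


The Hilbert function for the polynomial ring in 6 variables is:
h(d) = C(d+n-1, n-1)
h(10) = C(10+6-1, 6-1) = C(15, 5)
= 15! / (5! * 10!)
= 3003

3003


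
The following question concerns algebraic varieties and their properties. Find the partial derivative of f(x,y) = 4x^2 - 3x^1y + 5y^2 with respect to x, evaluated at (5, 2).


df/dx = 2*4*x^1 + 1*(-3)*x^0*y
At (5,2): 2*4*5^1 + 1*(-3)*5^0*2
= 40 - 6
= 34

34


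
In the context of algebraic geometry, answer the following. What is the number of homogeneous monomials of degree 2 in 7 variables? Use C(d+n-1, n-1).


The number of degree-2 monomials in 7 variables is C(d+n-1, n-1).
= C(2+7-1, 7-1) = C(8, 6)
= 28

28


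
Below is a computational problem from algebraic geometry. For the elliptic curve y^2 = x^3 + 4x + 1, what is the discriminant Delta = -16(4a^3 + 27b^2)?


Compute each component:
4a^3 = 4*4^3 = 4*64 = 256
27b^2 = 27*1^2 = 27*1 = 27
4a^3 + 27b^2 = 256 + 27 = 283
Delta = -16*283 = -4528

-4528


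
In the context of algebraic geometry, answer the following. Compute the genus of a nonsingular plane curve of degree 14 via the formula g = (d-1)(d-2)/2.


Using the genus formula for smooth plane curves:
g = (d-1)(d-2)/2
g = (14-1)(14-2)/2
g = 13*12/2
g = 156/2 = 78

78


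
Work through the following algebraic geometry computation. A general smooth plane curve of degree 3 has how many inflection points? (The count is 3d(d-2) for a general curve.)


For a general smooth plane curve C of degree d, the inflection points are
the intersection of C with its Hessian curve, which has degree 3(d-2).
By Bezout, the total intersection number is d * 3(d-2) = 3 * 3 = 9.
For a general curve every flex is ordinary, so each contributes
multiplicity 1 to C·Hess(C), and the number of distinct inflection
points is 3d(d-2).
Inflection points = 3*3*(3-2) = 3*3*1 = 9

9


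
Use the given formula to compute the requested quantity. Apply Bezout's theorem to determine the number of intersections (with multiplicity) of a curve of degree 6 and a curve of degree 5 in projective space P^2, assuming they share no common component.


Bezout's theorem states the intersection count equals the product of degrees.
Intersection count = 6 * 5 = 30

30


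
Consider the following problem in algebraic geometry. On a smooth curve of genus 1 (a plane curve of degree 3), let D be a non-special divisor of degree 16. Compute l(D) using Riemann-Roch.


First, compute the genus of a smooth plane curve of degree 3:
g = (d-1)(d-2)/2 = (3-1)(3-2)/2 = 1
For a non-special divisor D (i.e., h^1(D) = 0), Riemann-Roch gives:
l(D) = deg(D) - g + 1
Since deg(D) = 16 >= 2g - 1 = 1, D is non-special.
l(D) = 16 - 1 + 1 = 16

16


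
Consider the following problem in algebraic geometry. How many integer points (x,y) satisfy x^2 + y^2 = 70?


Systematically check integer values of x where x^2 <= 70.
For each valid x, check if 70 - x^2 is a perfect square.
Total integer solutions found: 0

0


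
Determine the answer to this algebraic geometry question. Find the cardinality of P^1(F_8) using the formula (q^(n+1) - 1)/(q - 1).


P^1(F_8) has (q^(n+1) - 1)/(q - 1) points.
= 8^1 + 8^0
= 8 + 1
= 9

9


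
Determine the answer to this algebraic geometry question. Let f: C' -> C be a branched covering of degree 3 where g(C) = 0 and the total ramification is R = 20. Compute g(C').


Riemann-Hurwitz formula: 2g' - 2 = d(2g - 2) + R
Given: d = 3, g = 0, R = 20
2g' - 2 = 3*(2*0 - 2) + 20
2g' - 2 = 3*(-2) + 20
2g' - 2 = -6 + 20 = 14
2g' = 16
g' = 8

8


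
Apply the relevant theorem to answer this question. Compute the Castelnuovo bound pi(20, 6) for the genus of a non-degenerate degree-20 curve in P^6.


Castelnuovo's bound: write d - 1 = m(r-1) + epsilon with 0 <= epsilon < r-1.
d - 1 = 20 - 1 = 19
r - 1 = 6 - 1 = 5
19 = 3*5 + 4, so m = 3, epsilon = 4
pi(d, r) = m(m-1)(r-1)/2 + m*epsilon
= 3*2*5/2 + 3*4
= 30/2 + 12
= 15 + 12 = 27

27


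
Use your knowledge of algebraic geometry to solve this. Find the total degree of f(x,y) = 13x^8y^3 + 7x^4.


Examine each term for its total degree (sum of exponents).
  Term '13x^8y^3' has total degree 8+3 = 11.
  Term '7x^4' has total degree 4+0 = 4.
The maximum total degree among all terms is 11.

11


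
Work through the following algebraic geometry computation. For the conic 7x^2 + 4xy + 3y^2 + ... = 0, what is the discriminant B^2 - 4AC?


The discriminant of a conic Ax^2 + Bxy + Cy^2 + ... = 0 is B^2 - 4AC.
B^2 = 4^2 = 16
4AC = 4*7*3 = 84
Discriminant = 16 - 84 = -68

-68


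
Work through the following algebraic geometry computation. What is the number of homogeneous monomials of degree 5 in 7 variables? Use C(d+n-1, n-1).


The number of degree-5 monomials in 7 variables is C(d+n-1, n-1).
= C(5+7-1, 7-1) = C(11, 6)
= 462

462


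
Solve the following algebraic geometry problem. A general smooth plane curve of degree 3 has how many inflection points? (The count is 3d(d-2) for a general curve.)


For a general smooth plane curve C of degree d, the inflection points are
the intersection of C with its Hessian curve, which has degree 3(d-2).
By Bezout, the total intersection number is d * 3(d-2) = 3 * 3 = 9.
For a general curve every flex is ordinary, so each contributes
multiplicity 1 to C·Hess(C), and the number of distinct inflection
points is 3d(d-2).
Inflection points = 3*3*(3-2) = 3*3*1 = 9

9


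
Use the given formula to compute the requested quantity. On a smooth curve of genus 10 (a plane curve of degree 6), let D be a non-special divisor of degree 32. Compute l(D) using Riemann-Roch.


First, compute the genus of a smooth plane curve of degree 6:
g = (d-1)(d-2)/2 = (6-1)(6-2)/2 = 10
For a non-special divisor D (i.e., h^1(D) = 0), Riemann-Roch gives:
l(D) = deg(D) - g + 1
Since deg(D) = 32 >= 2g - 1 = 19, D is non-special.
l(D) = 32 - 10 + 1 = 23

23


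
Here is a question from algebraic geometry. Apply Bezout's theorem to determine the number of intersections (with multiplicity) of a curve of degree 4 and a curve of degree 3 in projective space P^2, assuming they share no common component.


Bezout's theorem states the intersection count equals the product of degrees.
Intersection count = 4 * 3 = 12

12


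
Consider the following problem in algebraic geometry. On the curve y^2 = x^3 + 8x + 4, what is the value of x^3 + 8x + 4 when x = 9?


Compute x^3 + 8x + 4 at x = 9:
x^3 = 9^3 = 729
8*x = 8*9 = 72
Sum: 729 + 72 + 4 = 805

805


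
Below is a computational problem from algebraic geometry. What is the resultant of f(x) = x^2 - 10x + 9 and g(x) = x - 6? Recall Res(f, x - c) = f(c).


For Res(f, x - c), we evaluate f at x = c.
f(6) = 6^2 - 10*6 + 9
= 36 - 60 + 9
= -24 + 9 = -15
Res(f, g) = -15

-15


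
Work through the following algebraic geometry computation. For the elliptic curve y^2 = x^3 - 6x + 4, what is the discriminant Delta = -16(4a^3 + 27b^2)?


Compute each component:
4a^3 = 4*(-6)^3 = 4*(-216) = -864
27b^2 = 27*4^2 = 27*16 = 432
4a^3 + 27b^2 = -864 + 432 = -432
Delta = -16*(-432) = 6912

6912


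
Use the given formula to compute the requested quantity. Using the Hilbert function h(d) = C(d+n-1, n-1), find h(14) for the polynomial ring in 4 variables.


The Hilbert function for the polynomial ring in 4 variables is:
h(d) = C(d+n-1, n-1)
h(14) = C(14+4-1, 4-1) = C(17, 3)
= 17! / (3! * 14!)
= 680

680


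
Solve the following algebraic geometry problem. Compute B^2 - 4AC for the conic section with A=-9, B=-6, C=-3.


The discriminant of a conic Ax^2 + Bxy + Cy^2 + ... = 0 is B^2 - 4AC.
B^2 = (-6)^2 = 36
4AC = 4*(-9)*(-3) = 108
Discriminant = 36 - 108 = -72

-72


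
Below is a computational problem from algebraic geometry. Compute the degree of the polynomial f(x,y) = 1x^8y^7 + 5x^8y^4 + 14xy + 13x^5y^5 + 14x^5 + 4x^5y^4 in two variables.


Examine each term for its total degree (sum of exponents).
  Term '1x^8y^7' has total degree 8+7 = 15.
  Term '5x^8y^4' has total degree 8+4 = 12.
  Term '14xy' has total degree 1+1 = 2.
  Term '13x^5y^5' has total degree 5+5 = 10.
  Term '14x^5' has total degree 5+0 = 5.
  Term '4x^5y^4' has total degree 5+4 = 9.
The maximum total degree among all terms is 15.

15


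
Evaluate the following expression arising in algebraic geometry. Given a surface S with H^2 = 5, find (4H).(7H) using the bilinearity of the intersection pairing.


Using bilinearity of the intersection pairing on a surface S:
(aH).(bH) = ab * (H.H)
We have H^2 = 5.
D.E = (4H).(7H) = 4*7*5
= 28*5
= 140

140


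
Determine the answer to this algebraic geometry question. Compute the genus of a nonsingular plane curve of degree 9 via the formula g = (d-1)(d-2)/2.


Using the genus formula for smooth plane curves:
g = (d-1)(d-2)/2
g = (9-1)(9-2)/2
g = 8*7/2
g = 56/2 = 28

28


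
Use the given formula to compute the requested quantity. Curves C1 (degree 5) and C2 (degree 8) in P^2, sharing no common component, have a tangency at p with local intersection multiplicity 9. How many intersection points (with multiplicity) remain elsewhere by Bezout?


By Bezout's theorem, the total intersection number is d1 * d2.
Total = 5 * 8 = 40
Intersection multiplicity at p = 9
Remaining intersections = 40 - 9 = 31

31


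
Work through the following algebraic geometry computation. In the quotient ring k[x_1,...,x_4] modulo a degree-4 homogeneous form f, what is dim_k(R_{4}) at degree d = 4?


For R = k[x_1,...,x_n]/(f) with f homogeneous of degree e:
The Hilbert series is (1 - t^e)/(1 - t)^n.
So h(d) = C(d+n-1, n-1) - C(d-e+n-1, n-1) for d >= e.
With n=4, e=4, d=4:
C(4+4-1, 4-1) = C(7, 3) = 35
C(4-4+4-1, 4-1) = C(3, 3) = 1
h(4) = 35 - 1 = 34

34


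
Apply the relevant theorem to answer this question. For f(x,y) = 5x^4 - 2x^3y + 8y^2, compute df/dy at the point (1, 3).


df/dy = (-2)*x^3 + 2*8*y^1
At (1,3): (-2)*1^3 + 2*8*3^1
= -2 + 48
= 46

46


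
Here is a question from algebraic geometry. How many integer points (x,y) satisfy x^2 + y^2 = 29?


Systematically check integer values of x where x^2 <= 29.
For each valid x, check if 29 - x^2 is a perfect square.
x=2: 29 - 4 = 25, sqrt = 5 (valid)
x=5: 29 - 25 = 4, sqrt = 2 (valid)
Total integer solutions found: 8

8


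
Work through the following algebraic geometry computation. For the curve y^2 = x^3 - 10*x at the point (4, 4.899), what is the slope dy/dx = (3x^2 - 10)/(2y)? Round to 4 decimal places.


Using implicit differentiation of y^2 = x^3 - 10*x:
2y * dy/dx = 3x^2 - 10
dy/dx = (3x^2 - 10)/(2y)
Numerator: 3*4^2 - 10 = 38
Denominator: 2*4.899 = 9.798
dy/dx = 38/9.798 = 3.8783

3.8783


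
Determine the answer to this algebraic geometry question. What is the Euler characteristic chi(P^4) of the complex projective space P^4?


The complex projective space P^4 has one cell in each even real dimension 0, 2, ..., 8.
The cohomology groups are H^{2k}(P^4) = Z for k = 0,...,4, and 0 otherwise.
Euler characteristic = sum of Betti numbers = 1 per even-dimensional cohomology group.
chi(P^4) = 4 + 1 = 5

5


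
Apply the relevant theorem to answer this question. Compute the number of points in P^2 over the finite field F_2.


P^2(F_2) has (q^(n+1) - 1)/(q - 1) points.
= 2^2 + 2^1 + 2^0
= 4 + 2 + 1
= 7

7


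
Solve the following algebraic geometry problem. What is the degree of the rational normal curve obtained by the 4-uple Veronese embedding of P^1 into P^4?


The rational normal curve in P^4 is the image of P^1 under the 4-uple Veronese.
A general hyperplane in P^4 pulls back to a degree-4 form on P^1, which has 4 zeros,
so the curve meets a general hyperplane in 4 points. Degree = 4.

4


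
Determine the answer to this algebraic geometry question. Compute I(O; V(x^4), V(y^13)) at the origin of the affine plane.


The intersection multiplicity of V(x^a) and V(y^b) at the origin is:
I(O; V(x^4), V(y^13)) = dim_k(k[x,y]/(x^4, y^13))
A basis for k[x,y]/(x^4, y^13) is the set of monomials x^i * y^j
where 0 <= i < 4 and 0 <= j < 13.
The number of such monomials is 4 * 13 = 52

52


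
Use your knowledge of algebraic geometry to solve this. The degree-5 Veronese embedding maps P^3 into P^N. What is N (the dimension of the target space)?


The Veronese embedding v_d: P^n -> P^N maps each point to all
degree-d monomials in n+1 homogeneous coordinates.
N = C(n+d, d) - 1
N = C(3+5, 5) - 1
N = C(8, 5) - 1
C(8, 5) = 56
N = 56 - 1 = 55

55


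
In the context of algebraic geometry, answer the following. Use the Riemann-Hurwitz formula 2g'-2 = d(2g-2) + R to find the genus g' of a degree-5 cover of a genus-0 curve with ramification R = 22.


Riemann-Hurwitz formula: 2g' - 2 = d(2g - 2) + R
Given: d = 5, g = 0, R = 22
2g' - 2 = 5*(2*0 - 2) + 22
2g' - 2 = 5*(-2) + 22
2g' - 2 = -10 + 22 = 12
2g' = 14
g' = 7

7


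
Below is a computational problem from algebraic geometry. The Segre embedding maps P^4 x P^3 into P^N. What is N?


The Segre embedding maps P^m x P^n into P^N via
all products of coordinates from each factor.
N = (m+1)(n+1) - 1
N = (4+1)(3+1) - 1
N = 5*4 - 1
N = 20 - 1 = 19

19


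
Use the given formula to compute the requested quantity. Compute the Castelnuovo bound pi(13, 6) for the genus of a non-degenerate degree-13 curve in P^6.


Castelnuovo's bound: write d - 1 = m(r-1) + epsilon with 0 <= epsilon < r-1.
d - 1 = 13 - 1 = 12
r - 1 = 6 - 1 = 5
12 = 2*5 + 2, so m = 2, epsilon = 2
pi(d, r) = m(m-1)(r-1)/2 + m*epsilon
= 2*1*5/2 + 2*2
= 10/2 + 4
= 5 + 4 = 9

9


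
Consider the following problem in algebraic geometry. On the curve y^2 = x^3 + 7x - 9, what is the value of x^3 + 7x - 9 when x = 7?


Compute x^3 + 7x - 9 at x = 7:
x^3 = 7^3 = 343
7*x = 7*7 = 49
Sum: 343 + 49 - 9 = 383

383


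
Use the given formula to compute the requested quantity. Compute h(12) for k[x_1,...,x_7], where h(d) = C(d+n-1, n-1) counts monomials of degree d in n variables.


The Hilbert function for the polynomial ring in 7 variables is:
h(d) = C(d+n-1, n-1)
h(12) = C(12+7-1, 7-1) = C(18, 6)
= 18! / (6! * 12!)
= 18564

18564


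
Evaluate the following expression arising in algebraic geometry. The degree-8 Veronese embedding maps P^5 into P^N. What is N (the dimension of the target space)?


The Veronese embedding v_d: P^n -> P^N maps each point to all
degree-d monomials in n+1 homogeneous coordinates.
N = C(n+d, d) - 1
N = C(5+8, 8) - 1
N = C(13, 8) - 1
C(13, 8) = 1287
N = 1287 - 1 = 1286

1286


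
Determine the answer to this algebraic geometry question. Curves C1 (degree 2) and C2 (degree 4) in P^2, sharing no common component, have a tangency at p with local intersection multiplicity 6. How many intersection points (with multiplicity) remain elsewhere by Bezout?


By Bezout's theorem, the total intersection number is d1 * d2.
Total = 2 * 4 = 8
Intersection multiplicity at p = 6
Remaining intersections = 8 - 6 = 2

2


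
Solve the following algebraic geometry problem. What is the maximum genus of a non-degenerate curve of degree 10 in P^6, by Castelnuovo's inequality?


Castelnuovo's bound: write d - 1 = m(r-1) + epsilon with 0 <= epsilon < r-1.
d - 1 = 10 - 1 = 9
r - 1 = 6 - 1 = 5
9 = 1*5 + 4, so m = 1, epsilon = 4
pi(d, r) = m(m-1)(r-1)/2 + m*epsilon
= 1*0*5/2 + 1*4
= 0/2 + 4
= 0 + 4 = 4

4


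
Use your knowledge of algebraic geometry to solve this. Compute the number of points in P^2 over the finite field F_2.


P^2(F_2) has (q^(n+1) - 1)/(q - 1) points.
= 2^2 + 2^1 + 2^0
= 4 + 2 + 1
= 7

7


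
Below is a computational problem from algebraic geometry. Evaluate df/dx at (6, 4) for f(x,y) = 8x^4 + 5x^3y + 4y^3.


df/dx = 4*8*x^3 + 3*5*x^2*y
At (6,4): 4*8*6^3 + 3*5*6^2*4
= 6912 + 2160
= 9072

9072
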